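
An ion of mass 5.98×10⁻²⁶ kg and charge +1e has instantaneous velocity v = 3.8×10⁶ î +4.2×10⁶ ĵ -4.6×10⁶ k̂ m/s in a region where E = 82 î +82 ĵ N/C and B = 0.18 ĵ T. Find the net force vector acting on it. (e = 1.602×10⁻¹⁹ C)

F ≈ (1.33×10⁻¹³, 1.31×10⁻¹⁷, 1.10×10⁻¹³) N

v×B = (8.28×10⁵, 0, 6.84×10⁵) N/C.
E + v×B = (8.28×10⁵, 82.0, 6.84×10⁵) N/C.
F = q(E + v×B) = (1.602×10⁻¹⁹ C)·(8.28×10⁵, 82.0, 6.84×10⁵) = (1.33×10⁻¹³, 1.31×10⁻¹⁷, 1.10×10⁻¹³) N.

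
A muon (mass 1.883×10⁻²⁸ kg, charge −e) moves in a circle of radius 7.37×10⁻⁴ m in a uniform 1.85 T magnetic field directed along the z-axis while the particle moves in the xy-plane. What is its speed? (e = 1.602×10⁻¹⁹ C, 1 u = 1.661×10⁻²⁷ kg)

v ≈ 1.16×10⁶ m/s

From |q|vB = mv²/r, v = |q|Br/m.
v = (1.602×10⁻¹⁹)(1.85)(7.37×10⁻⁴)/1.883×10⁻²⁸ ≈ 1.16×10⁶ m/s.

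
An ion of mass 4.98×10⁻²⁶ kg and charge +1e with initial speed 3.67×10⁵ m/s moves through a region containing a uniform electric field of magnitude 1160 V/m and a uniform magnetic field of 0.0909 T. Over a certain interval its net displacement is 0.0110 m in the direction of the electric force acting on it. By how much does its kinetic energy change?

The magnetic force is always ⟂ v and does no work; only the electric force changes KE.
ΔKE = F_E · d = |q|E d = (1.602×10⁻¹⁹)(1160)(0.0110) ≈ 2.04×10⁻¹⁸ J.

ΔKE ≈ 2.04×10⁻¹⁸ J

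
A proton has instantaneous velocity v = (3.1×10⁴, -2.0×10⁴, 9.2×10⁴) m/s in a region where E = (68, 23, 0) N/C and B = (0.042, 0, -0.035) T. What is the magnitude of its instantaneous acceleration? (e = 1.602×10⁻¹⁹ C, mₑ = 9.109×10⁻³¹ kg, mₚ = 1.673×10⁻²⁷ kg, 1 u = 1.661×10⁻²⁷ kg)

v×B = (700, 4950, 840) N/C.
E + v×B = (768, 4970, 840) N/C.
F = q(E + v×B) = (1.602×10⁻¹⁹ C)·(768, 4970, 840) = (1.23×10⁻¹⁶, 7.97×10⁻¹⁶, 1.35×10⁻¹⁶) N.
|a| = |F|/m = 8.171×10⁻¹⁶/1.673×10⁻²⁷ ≈ 4.88×10¹¹ m/s².

|a| ≈ 4.88×10¹¹ m/s²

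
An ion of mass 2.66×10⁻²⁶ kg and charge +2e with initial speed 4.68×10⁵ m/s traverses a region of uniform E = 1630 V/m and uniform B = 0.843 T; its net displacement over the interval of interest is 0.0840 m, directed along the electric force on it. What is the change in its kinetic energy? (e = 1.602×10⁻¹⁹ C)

ΔKE ≈ 4.39×10⁻¹⁷ J

The magnetic force is always ⟂ v and does no work; only the electric force changes KE.
ΔKE = F_E · d = |q|E d = (3.204×10⁻¹⁹)(1630)(0.0840) ≈ 4.39×10⁻¹⁷ J.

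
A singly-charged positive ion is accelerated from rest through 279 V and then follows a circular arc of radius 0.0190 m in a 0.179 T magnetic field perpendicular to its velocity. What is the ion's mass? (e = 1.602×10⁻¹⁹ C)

m ≈ 3.32×10⁻²⁷ kg

Combine |q|V = ½mv² and r = mv/(|q|B): eliminate v to get m = qB²r²/(2V).
m = (1.602×10⁻¹⁹)(0.179)²(0.0190)²/(2·279) ≈ 3.32×10⁻²⁷ kg.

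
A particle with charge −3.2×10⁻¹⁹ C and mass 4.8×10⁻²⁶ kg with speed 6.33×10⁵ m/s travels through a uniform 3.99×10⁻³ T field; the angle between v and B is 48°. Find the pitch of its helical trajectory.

v∥ = v cosθ = 6.33×10⁵·cos48° ≈ 4.236×10⁵ m/s.
T = 2πm/(|q|B) = 2π(4.8×10⁻²⁶)/((3.2×10⁻¹⁹)(3.99×10⁻³)) ≈ 2.362×10⁻⁴ s.
pitch = v∥ T = (4.236×10⁵)(2.362×10⁻⁴) ≈ 100 m.

p ≈ 100 m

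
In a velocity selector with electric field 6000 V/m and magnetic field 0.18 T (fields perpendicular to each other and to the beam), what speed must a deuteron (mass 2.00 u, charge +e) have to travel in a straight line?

Straight-line motion ⇒ electric and magnetic forces cancel, so E = vB.
v = E/B = 6000/0.18 = 3.3×10⁴ m/s.

v = 3.3×10⁴ m/s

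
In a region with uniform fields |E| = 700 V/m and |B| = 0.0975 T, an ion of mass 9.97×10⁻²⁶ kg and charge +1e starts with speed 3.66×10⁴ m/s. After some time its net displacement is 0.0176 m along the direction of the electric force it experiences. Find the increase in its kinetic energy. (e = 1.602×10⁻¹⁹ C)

The magnetic force is always ⟂ v and does no work; only the electric force changes KE.
ΔKE = F_E · d = |q|E d = (1.602×10⁻¹⁹)(700)(0.0176) ≈ 1.97×10⁻¹⁸ J.

ΔKE ≈ 1.97×10⁻¹⁸ J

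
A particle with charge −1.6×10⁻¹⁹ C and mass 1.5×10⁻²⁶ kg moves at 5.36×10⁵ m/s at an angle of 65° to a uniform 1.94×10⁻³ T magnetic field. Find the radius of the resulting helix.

r ≈ 23.5 m

v⊥ = v sinθ = 5.36×10⁵·sin65° ≈ 4.858×10⁵ m/s.
r = m v⊥/(|q|B) = (1.5×10⁻²⁶)(4.858×10⁵)/((1.6×10⁻¹⁹)(1.94×10⁻³)) ≈ 23.5 m.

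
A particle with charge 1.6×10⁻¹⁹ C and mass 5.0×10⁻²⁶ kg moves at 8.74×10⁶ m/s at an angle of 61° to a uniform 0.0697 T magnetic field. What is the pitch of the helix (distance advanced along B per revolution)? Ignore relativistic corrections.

p ≈ 119 m

v∥ = v cosθ = 8.74×10⁶·cos61° ≈ 4.237×10⁶ m/s.
T = 2πm/(|q|B) = 2π(5.0×10⁻²⁶)/((1.6×10⁻¹⁹)(0.0697)) ≈ 2.817×10⁻⁵ s.
pitch = v∥ T = (4.237×10⁶)(2.817×10⁻⁵) ≈ 119 m.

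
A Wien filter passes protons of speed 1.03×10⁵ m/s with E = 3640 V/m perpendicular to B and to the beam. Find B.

Balance of forces in the selector: qE = qvB ⇒ B = E/v.
B = 3640/1.03×10⁵ = 0.0353 T.

B = 0.0353 T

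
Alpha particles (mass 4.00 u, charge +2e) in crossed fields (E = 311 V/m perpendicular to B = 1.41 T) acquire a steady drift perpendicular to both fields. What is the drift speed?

In crossed fields the guiding centre drifts at v_d = |E×B|/B² = E/B, independent of charge and mass.
v_d = 311/1.41 = 221 m/s.

v_d ≈ 221 m/s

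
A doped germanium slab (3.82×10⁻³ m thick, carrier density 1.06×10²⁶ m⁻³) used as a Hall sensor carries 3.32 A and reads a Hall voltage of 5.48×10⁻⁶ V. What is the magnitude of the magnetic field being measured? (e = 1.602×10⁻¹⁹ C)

B ≈ 0.107 T

From V_H = IB/(n e t), B = V_H n e t / I.
B = (5.48×10⁻⁶)(1.06×10²⁶)(1.602×10⁻¹⁹)(3.82×10⁻³)/3.32 ≈ 0.107 T.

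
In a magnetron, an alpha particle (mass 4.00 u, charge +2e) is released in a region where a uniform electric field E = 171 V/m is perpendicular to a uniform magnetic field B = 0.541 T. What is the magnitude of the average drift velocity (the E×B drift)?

In crossed fields the guiding centre drifts at v_d = |E×B|/B² = E/B, independent of charge and mass.
v_d = 171/0.541 = 316 m/s.

v_d ≈ 316 m/s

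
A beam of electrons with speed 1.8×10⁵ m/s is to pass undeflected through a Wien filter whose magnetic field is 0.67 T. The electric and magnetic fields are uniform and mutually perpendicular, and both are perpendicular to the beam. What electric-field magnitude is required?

E = 1.2×10⁵ V/m

For straight-line motion qE = qvB, so E = vB.
E = 1.8×10⁵ × 0.67 = 1.2×10⁵ V/m.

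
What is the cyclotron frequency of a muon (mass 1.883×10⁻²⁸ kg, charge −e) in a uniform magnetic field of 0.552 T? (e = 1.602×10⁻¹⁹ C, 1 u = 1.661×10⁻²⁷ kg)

f = |q|B/(2πm).
f = (1.602×10⁻¹⁹)(0.552)/(2π·1.883×10⁻²⁸) ≈ 7.47×10⁷ Hz.

f ≈ 7.47×10⁷ Hz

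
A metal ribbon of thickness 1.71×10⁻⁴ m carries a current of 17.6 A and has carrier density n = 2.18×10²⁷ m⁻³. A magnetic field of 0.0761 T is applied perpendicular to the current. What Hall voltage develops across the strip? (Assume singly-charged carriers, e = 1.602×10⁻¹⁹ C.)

V_H = IB/(n e t).
V_H = (17.6)(0.0761)/((2.18×10²⁷)(1.602×10⁻¹⁹)(1.71×10⁻⁴)) ≈ 2.24×10⁻⁵ V.

V_H ≈ 2.24×10⁻⁵ V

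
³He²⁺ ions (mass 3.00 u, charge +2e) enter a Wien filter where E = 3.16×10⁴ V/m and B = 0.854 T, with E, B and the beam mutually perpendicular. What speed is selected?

v = 3.70×10⁴ m/s

Zero net Lorentz force requires |qE| = |q v×B|, i.e. E = vB.
v = E/B = 3.16×10⁴/0.854 = 3.70×10⁴ m/s.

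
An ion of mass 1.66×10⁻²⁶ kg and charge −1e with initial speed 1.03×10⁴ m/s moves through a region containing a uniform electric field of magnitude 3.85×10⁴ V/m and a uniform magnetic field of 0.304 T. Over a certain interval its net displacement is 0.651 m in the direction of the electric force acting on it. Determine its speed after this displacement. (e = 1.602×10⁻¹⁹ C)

v_f ≈ 6.96×10⁵ m/s

B does no work; ΔKE = |q|E d.
½mv_f² = ½mv₀² + |q|Ed = ½(1.66×10⁻²⁶)(1.03×10⁴)² + (1.602×10⁻¹⁹)(3.85×10⁴)(0.651) ≈ 8.805×10⁻¹⁹ J + 4.015×10⁻¹⁵ J ≈ 4.016×10⁻¹⁵ J.
v_f = √(2·4.016×10⁻¹⁵/1.66×10⁻²⁶) ≈ 6.96×10⁵ m/s.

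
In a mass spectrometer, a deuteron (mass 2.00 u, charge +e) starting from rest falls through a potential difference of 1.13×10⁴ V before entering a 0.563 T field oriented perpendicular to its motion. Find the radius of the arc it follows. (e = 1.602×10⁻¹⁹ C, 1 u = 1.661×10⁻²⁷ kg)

r ≈ 0.0385 m

Acceleration: |q|V = ½mv² ⇒ v = √(2|q|V/m) = √(2·1.602×10⁻¹⁹·1.13×10⁴/3.322×10⁻²⁷) ≈ 1.044×10⁶ m/s.
In the field: r = mv/(|q|B) = (3.322×10⁻²⁷)(1.044×10⁶)/((1.602×10⁻¹⁹)(0.563)) ≈ 0.0385 m.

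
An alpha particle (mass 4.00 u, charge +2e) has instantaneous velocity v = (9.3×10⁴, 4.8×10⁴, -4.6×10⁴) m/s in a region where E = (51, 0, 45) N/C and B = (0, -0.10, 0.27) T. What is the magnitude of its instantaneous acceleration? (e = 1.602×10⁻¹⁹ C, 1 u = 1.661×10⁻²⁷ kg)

|a| ≈ 1.35×10¹² m/s²

v×B = (8360, -2.51×10⁴, -9300) N/C.
E + v×B = (8410, -2.51×10⁴, -9260) N/C.
F = q(E + v×B) = (3.204×10⁻¹⁹ C)·(8410, -2.51×10⁴, -9260) = (2.69×10⁻¹⁵, -8.05×10⁻¹⁵, -2.97×10⁻¹⁵) N.
|a| = |F|/m = 8.988×10⁻¹⁵/6.644×10⁻²⁷ ≈ 1.35×10¹² m/s².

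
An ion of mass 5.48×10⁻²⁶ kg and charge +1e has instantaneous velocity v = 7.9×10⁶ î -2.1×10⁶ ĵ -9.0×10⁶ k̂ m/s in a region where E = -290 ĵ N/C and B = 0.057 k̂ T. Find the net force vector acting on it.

v×B = (-1.20×10⁵, -4.50×10⁵, 0) N/C.
E + v×B = (-1.20×10⁵, -4.51×10⁵, 0) N/C.
F = q(E + v×B) = (1.602×10⁻¹⁹ C)·(-1.20×10⁵, -4.51×10⁵, 0) = (-1.92×10⁻¹⁴, -7.22×10⁻¹⁴, 0) N.

F ≈ (-1.92×10⁻¹⁴, -7.22×10⁻¹⁴, 0) N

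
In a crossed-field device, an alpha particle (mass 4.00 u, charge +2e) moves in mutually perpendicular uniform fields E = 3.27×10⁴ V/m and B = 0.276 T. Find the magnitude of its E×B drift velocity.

v_d ≈ 1.18×10⁵ m/s

The steady drift has the magnetic force balancing the electric force, so v_d = E/B.
v_d = 3.27×10⁴/0.276 = 1.18×10⁵ m/s.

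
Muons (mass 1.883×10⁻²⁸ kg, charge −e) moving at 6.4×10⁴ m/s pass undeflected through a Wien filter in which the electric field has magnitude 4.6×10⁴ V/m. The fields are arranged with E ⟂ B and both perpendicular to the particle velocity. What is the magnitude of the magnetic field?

Balance of forces in the selector: qE = qvB ⇒ B = E/v.
B = 4.6×10⁴/6.4×10⁴ = 0.72 T.

B = 0.72 T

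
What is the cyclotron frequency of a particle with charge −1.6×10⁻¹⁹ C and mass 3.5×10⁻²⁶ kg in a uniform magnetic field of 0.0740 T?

f ≈ 5.38×10⁴ Hz

f = |q|B/(2πm).
f = (1.6×10⁻¹⁹)(0.0740)/(2π·3.5×10⁻²⁶) ≈ 5.38×10⁴ Hz.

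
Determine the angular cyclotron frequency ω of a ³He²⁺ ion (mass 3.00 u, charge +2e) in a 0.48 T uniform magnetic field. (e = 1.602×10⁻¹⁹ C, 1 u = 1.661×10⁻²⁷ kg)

ω = |q|B/m.
ω = (3.204×10⁻¹⁹)(0.48)/4.983×10⁻²⁷ ≈ 3.1×10⁷ rad/s.

ω ≈ 3.1×10⁷ rad/s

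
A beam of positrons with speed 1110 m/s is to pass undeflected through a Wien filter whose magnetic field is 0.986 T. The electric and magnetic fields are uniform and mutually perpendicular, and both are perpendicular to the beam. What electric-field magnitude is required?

For straight-line motion qE = qvB, so E = vB.
E = 1110 × 0.986 = 1090 V/m.

E = 1090 V/m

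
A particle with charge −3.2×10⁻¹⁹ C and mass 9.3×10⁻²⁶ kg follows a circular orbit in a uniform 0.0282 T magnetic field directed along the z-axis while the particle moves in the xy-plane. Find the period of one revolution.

T ≈ 6.48×10⁻⁵ s

The cyclotron period depends only on m, q, B: T = 2πm/(|q|B).
T = 2π(9.3×10⁻²⁶)/((3.2×10⁻¹⁹)(0.0282)) ≈ 6.48×10⁻⁵ s.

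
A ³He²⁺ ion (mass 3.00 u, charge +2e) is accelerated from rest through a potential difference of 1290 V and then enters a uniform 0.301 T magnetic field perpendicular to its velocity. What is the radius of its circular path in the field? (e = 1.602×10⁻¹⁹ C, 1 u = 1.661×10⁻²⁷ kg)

Acceleration: |q|V = ½mv² ⇒ v = √(2|q|V/m) = √(2·3.204×10⁻¹⁹·1290/4.983×10⁻²⁷) ≈ 4.073×10⁵ m/s.
In the field: r = mv/(|q|B) = (4.983×10⁻²⁷)(4.073×10⁵)/((3.204×10⁻¹⁹)(0.301)) ≈ 0.0210 m.

r ≈ 0.0210 m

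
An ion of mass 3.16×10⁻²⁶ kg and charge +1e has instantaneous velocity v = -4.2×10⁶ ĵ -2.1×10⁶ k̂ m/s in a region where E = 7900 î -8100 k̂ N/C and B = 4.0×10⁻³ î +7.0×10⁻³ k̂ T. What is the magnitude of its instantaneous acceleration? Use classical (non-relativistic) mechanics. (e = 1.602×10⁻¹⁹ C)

v×B = (-2.94×10⁴, -8400, 1.68×10⁴) N/C.
E + v×B = (-2.15×10⁴, -8400, 8700) N/C.
F = q(E + v×B) = (1.602×10⁻¹⁹ C)·(-2.15×10⁴, -8400, 8700) = (-3.44×10⁻¹⁵, -1.35×10⁻¹⁵, 1.39×10⁻¹⁵) N.
|a| = |F|/m = 3.952×10⁻¹⁵/3.16×10⁻²⁶ ≈ 1.25×10¹¹ m/s².

|a| ≈ 1.25×10¹¹ m/s²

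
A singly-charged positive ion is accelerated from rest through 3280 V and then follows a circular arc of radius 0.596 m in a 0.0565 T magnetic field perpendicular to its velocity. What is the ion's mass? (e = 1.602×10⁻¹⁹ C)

m ≈ 2.77×10⁻²⁶ kg

Combine |q|V = ½mv² and r = mv/(|q|B): eliminate v to get m = qB²r²/(2V).
m = (1.602×10⁻¹⁹)(0.0565)²(0.596)²/(2·3280) ≈ 2.77×10⁻²⁶ kg.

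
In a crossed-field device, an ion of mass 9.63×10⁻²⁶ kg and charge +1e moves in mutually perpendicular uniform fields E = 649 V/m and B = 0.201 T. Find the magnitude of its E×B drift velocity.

The steady drift has the magnetic force balancing the electric force, so v_d = E/B.
v_d = 649/0.201 = 3230 m/s.

v_d ≈ 3230 m/s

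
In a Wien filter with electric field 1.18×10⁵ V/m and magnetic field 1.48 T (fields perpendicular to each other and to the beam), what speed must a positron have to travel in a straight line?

For undeflected motion the electric and magnetic forces balance: qE = qvB.
v = E/B = 1.18×10⁵/1.48 = 7.97×10⁴ m/s.
The result is independent of the particle's charge and mass.

v = 7.97×10⁴ m/s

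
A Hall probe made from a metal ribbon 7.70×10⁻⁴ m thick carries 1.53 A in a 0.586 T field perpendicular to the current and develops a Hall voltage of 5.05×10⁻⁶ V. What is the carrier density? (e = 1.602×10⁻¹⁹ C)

n ≈ 1.44×10²⁷ m⁻³

From V_H = IB/(n e t), n = IB/(V_H e t).
n = (1.53)(0.586)/((5.05×10⁻⁶)(1.602×10⁻¹⁹)(7.70×10⁻⁴)) ≈ 1.44×10²⁷ m⁻³.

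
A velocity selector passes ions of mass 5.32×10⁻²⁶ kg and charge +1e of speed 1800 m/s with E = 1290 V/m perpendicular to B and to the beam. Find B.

Balance of forces in the selector: qE = qvB ⇒ B = E/v.
B = 1290/1800 = 0.717 T.

B = 0.717 T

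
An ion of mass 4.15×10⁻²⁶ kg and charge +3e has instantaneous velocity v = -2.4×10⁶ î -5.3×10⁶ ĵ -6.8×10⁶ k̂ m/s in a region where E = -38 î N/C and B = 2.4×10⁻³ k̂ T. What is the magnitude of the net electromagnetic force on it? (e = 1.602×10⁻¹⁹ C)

|F| ≈ 6.73×10⁻¹⁵ N

v×B = (-1.27×10⁴, 5760, 0) N/C.
E + v×B = (-1.28×10⁴, 5760, 0) N/C.
F = q(E + v×B) = (4.806×10⁻¹⁹ C)·(-1.28×10⁴, 5760, 0) = (-6.13×10⁻¹⁵, 2.77×10⁻¹⁵, 0) N.
|F| = 6.73×10⁻¹⁵ N.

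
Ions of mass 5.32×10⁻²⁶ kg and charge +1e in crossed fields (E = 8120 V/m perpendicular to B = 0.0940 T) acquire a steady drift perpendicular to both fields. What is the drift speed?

In crossed fields the guiding centre drifts at v_d = |E×B|/B² = E/B, independent of charge and mass.
v_d = 8120/0.0940 = 8.64×10⁴ m/s.

v_d ≈ 8.64×10⁴ m/s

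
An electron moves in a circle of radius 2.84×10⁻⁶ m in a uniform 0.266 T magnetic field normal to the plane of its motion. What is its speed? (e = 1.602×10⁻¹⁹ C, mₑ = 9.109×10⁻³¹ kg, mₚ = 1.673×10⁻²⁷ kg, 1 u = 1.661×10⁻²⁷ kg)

From |q|vB = mv²/r, v = |q|Br/m.
v = (1.602×10⁻¹⁹)(0.266)(2.84×10⁻⁶)/9.109×10⁻³¹ ≈ 1.33×10⁵ m/s.

v ≈ 1.33×10⁵ m/s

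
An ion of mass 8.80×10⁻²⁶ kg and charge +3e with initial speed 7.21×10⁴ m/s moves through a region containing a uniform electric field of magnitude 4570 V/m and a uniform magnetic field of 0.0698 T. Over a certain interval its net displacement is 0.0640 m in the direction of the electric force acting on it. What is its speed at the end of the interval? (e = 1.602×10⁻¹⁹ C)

v_f ≈ 9.16×10⁴ m/s

B does no work; ΔKE = |q|E d.
½mv_f² = ½mv₀² + |q|Ed = ½(8.80×10⁻²⁶)(7.21×10⁴)² + (4.806×10⁻¹⁹)(4570)(0.0640) ≈ 2.287×10⁻¹⁶ J + 1.406×10⁻¹⁶ J ≈ 3.693×10⁻¹⁶ J.
v_f = √(2·3.693×10⁻¹⁶/8.80×10⁻²⁶) ≈ 9.16×10⁴ m/s.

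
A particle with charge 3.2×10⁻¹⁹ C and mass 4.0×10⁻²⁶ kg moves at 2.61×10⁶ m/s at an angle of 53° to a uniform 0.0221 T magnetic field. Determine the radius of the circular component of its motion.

v⊥ = v sinθ = 2.61×10⁶·sin53° ≈ 2.084×10⁶ m/s.
r = m v⊥/(|q|B) = (4.0×10⁻²⁶)(2.084×10⁶)/((3.2×10⁻¹⁹)(0.0221)) ≈ 11.8 m.

r ≈ 11.8 m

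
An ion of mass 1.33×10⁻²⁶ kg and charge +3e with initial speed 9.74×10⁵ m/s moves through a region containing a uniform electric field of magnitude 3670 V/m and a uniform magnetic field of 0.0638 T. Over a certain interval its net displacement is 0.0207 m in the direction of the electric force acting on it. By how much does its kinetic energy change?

ΔKE ≈ 3.65×10⁻¹⁷ J

The magnetic force is always ⟂ v and does no work; only the electric force changes KE.
ΔKE = F_E · d = |q|E d = (4.806×10⁻¹⁹)(3670)(0.0207) ≈ 3.65×10⁻¹⁷ J.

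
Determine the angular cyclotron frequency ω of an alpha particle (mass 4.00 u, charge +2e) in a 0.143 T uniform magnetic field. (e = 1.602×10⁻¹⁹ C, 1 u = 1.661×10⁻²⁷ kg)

ω ≈ 6.90×10⁶ rad/s

ω = |q|B/m.
ω = (3.204×10⁻¹⁹)(0.143)/6.644×10⁻²⁷ ≈ 6.90×10⁶ rad/s.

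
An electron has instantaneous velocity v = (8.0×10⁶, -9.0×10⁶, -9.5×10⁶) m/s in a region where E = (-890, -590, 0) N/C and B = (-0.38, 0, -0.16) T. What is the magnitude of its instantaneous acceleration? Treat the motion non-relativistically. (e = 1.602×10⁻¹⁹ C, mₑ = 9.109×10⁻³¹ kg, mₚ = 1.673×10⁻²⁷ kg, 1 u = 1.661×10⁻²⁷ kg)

v×B = (1.44×10⁶, 4.89×10⁶, -3.42×10⁶) N/C.
E + v×B = (1.44×10⁶, 4.89×10⁶, -3.42×10⁶) N/C.
F = q(E + v×B) = (−1.602×10⁻¹⁹ C)·(1.44×10⁶, 4.89×10⁶, -3.42×10⁶) = (-2.31×10⁻¹³, -7.83×10⁻¹³, 5.48×10⁻¹³) N.
|a| = |F|/m = 9.833×10⁻¹³/9.109×10⁻³¹ ≈ 1.08×10¹⁸ m/s².

|a| ≈ 1.08×10¹⁸ m/s²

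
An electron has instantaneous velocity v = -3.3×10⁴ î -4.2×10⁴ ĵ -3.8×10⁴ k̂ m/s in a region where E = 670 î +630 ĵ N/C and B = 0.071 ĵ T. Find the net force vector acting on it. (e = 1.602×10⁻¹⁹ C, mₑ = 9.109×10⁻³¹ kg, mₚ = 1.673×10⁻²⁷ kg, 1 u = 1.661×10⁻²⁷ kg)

F ≈ (-5.40×10⁻¹⁶, -1.01×10⁻¹⁶, 3.75×10⁻¹⁶) N

v×B = (2700, 0, -2340) N/C.
E + v×B = (3370, 630, -2340) N/C.
F = q(E + v×B) = (−1.602×10⁻¹⁹ C)·(3370, 630, -2340) = (-5.40×10⁻¹⁶, -1.01×10⁻¹⁶, 3.75×10⁻¹⁶) N.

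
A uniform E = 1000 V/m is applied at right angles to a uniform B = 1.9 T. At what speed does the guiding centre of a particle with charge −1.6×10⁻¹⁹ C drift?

The E×B drift speed is v_d = E/B.
v_d = 1000/1.9 = 530 m/s.

v_d ≈ 530 m/s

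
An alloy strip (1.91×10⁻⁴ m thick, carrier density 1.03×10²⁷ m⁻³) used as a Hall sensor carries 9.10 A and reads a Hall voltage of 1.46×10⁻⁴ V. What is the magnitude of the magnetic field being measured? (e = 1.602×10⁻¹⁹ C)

B ≈ 0.506 T

From V_H = IB/(n e t), B = V_H n e t / I.
B = (1.46×10⁻⁴)(1.03×10²⁷)(1.602×10⁻¹⁹)(1.91×10⁻⁴)/9.10 ≈ 0.506 T.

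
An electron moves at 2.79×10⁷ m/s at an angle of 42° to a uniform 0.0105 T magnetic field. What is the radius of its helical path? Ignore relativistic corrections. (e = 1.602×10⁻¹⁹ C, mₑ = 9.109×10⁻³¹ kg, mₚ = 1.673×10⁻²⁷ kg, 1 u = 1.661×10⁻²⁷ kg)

v⊥ = v sinθ = 2.79×10⁷·sin42° ≈ 1.867×10⁷ m/s.
r = m v⊥/(|q|B) = (9.109×10⁻³¹)(1.867×10⁷)/((1.602×10⁻¹⁹)(0.0105)) ≈ 0.0101 m.

r ≈ 0.0101 m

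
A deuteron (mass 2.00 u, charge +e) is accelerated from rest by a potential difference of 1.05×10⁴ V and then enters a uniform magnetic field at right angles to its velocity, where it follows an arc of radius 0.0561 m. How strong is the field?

v = √(2|q|V/m) = √(2·1.602×10⁻¹⁹·1.05×10⁴/3.322×10⁻²⁷) ≈ 1.006×10⁶ m/s.
B = mv/(|q|r) = (3.322×10⁻²⁷)(1.006×10⁶)/((1.602×10⁻¹⁹)(0.0561)) ≈ 0.372 T.

B ≈ 0.372 T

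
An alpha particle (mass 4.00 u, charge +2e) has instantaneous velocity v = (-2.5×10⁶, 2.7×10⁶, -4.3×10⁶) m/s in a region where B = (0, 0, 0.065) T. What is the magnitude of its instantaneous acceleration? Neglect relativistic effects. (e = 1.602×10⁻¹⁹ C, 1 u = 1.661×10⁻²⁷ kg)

|a| ≈ 1.15×10¹³ m/s²

v×B = (1.76×10⁵, 1.62×10⁵, 0) N/C.
F = q v×B = (3.204×10⁻¹⁹ C)·(1.76×10⁵, 1.62×10⁵, 0) = (5.62×10⁻¹⁴, 5.21×10⁻¹⁴, 0) N.
|a| = |F|/m = 7.663×10⁻¹⁴/6.644×10⁻²⁷ ≈ 1.15×10¹³ m/s².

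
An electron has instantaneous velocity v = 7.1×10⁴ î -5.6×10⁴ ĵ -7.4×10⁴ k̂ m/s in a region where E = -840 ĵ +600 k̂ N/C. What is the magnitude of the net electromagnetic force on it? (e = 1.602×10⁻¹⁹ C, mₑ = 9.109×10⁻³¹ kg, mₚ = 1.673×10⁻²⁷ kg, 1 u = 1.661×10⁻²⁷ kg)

|F| ≈ 1.65×10⁻¹⁶ N

Only an electric field acts, so F = qE = (−1.602×10⁻¹⁹ C)·(0, -840, 600) = (0, 1.35×10⁻¹⁶, -9.61×10⁻¹⁷) N.
|F| = 1.65×10⁻¹⁶ N.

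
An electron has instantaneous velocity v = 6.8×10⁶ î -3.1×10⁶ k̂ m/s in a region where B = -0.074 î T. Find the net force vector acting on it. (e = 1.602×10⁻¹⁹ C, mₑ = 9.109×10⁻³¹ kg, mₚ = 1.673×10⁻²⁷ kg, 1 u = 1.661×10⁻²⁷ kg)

F ≈ (0, -3.67×10⁻¹⁴, 0) N

v×B = (0, 2.29×10⁵, 0) N/C.
F = q v×B = (−1.602×10⁻¹⁹ C)·(0, 2.29×10⁵, 0) = (0, -3.67×10⁻¹⁴, 0) N.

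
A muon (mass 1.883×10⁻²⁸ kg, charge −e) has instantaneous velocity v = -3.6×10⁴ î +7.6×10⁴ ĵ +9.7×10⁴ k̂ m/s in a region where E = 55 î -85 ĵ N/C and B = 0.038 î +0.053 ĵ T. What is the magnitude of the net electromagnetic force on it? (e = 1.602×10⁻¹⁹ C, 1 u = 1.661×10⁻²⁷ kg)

|F| ≈ 1.26×10⁻¹⁵ N

v×B = (-5140, 3690, -4800) N/C.
E + v×B = (-5090, 3600, -4800) N/C.
F = q(E + v×B) = (−1.602×10⁻¹⁹ C)·(-5090, 3600, -4800) = (8.15×10⁻¹⁶, -5.77×10⁻¹⁶, 7.68×10⁻¹⁶) N.
|F| = 1.26×10⁻¹⁵ N.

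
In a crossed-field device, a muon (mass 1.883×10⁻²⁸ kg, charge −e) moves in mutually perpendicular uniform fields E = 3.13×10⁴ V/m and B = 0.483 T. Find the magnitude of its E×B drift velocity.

In crossed fields the guiding centre drifts at v_d = |E×B|/B² = E/B, independent of charge and mass.
v_d = 3.13×10⁴/0.483 = 6.48×10⁴ m/s.

v_d ≈ 6.48×10⁴ m/s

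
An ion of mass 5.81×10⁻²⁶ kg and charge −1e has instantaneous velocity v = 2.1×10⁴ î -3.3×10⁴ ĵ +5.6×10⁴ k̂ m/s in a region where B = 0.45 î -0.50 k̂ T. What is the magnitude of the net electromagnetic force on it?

|F| ≈ 6.73×10⁻¹⁵ N

v×B = (1.65×10⁴, 3.57×10⁴, 1.48×10⁴) N/C.
F = q v×B = (−1.602×10⁻¹⁹ C)·(1.65×10⁴, 3.57×10⁴, 1.48×10⁴) = (-2.64×10⁻¹⁵, -5.72×10⁻¹⁵, -2.38×10⁻¹⁵) N.
|F| = 6.73×10⁻¹⁵ N.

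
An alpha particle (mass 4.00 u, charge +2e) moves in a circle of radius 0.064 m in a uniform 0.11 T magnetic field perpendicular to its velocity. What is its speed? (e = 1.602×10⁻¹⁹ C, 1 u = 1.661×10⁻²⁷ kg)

v ≈ 3.4×10⁵ m/s

From |q|vB = mv²/r, v = |q|Br/m.
v = (3.204×10⁻¹⁹)(0.11)(0.064)/6.644×10⁻²⁷ ≈ 3.4×10⁵ m/s.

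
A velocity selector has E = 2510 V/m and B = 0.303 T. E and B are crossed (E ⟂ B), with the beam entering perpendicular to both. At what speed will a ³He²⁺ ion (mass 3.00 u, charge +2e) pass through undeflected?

v = 8280 m/s

Zero net Lorentz force requires |qE| = |q v×B|, i.e. E = vB.
v = E/B = 2510/0.303 = 8280 m/s.
The result is independent of the particle's charge and mass.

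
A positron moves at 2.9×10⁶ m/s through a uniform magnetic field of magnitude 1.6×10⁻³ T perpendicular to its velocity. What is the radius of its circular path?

r ≈ 0.010 m

The magnetic force provides the centripetal force: |q|vB = mv²/r.
r = mv/(|q|B) = (9.109×10⁻³¹)(2.9×10⁶)/((1.602×10⁻¹⁹)(1.6×10⁻³)) ≈ 0.010 m.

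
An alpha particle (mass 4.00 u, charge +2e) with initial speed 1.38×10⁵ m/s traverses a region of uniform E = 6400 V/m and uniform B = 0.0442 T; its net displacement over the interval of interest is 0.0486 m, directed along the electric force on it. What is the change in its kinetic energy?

ΔKE ≈ 9.97×10⁻¹⁷ J

The magnetic force is always ⟂ v and does no work; only the electric force changes KE.
ΔKE = F_E · d = |q|E d = (3.204×10⁻¹⁹)(6400)(0.0486) ≈ 9.97×10⁻¹⁷ J.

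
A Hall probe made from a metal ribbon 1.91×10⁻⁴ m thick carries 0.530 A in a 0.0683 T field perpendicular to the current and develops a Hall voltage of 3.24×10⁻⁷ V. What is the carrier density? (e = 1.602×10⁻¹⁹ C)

From V_H = IB/(n e t), n = IB/(V_H e t).
n = (0.530)(0.0683)/((3.24×10⁻⁷)(1.602×10⁻¹⁹)(1.91×10⁻⁴)) ≈ 3.65×10²⁷ m⁻³.

n ≈ 3.65×10²⁷ m⁻³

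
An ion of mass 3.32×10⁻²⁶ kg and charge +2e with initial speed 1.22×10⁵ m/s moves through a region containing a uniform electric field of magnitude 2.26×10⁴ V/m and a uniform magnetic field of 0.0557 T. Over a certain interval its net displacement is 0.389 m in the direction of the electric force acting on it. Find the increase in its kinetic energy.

The magnetic force is always ⟂ v and does no work; only the electric force changes KE.
ΔKE = F_E · d = |q|E d = (3.204×10⁻¹⁹)(2.26×10⁴)(0.389) ≈ 2.82×10⁻¹⁵ J.

ΔKE ≈ 2.82×10⁻¹⁵ J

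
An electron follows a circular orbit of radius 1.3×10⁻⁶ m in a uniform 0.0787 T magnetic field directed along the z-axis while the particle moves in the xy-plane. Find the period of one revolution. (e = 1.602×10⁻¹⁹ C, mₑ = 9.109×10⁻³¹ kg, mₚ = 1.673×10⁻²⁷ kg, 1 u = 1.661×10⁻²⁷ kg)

T ≈ 4.54×10⁻¹⁰ s

The cyclotron period depends only on m, q, B: T = 2πm/(|q|B).
T = 2π(9.109×10⁻³¹)/((1.602×10⁻¹⁹)(0.0787)) ≈ 4.54×10⁻¹⁰ s.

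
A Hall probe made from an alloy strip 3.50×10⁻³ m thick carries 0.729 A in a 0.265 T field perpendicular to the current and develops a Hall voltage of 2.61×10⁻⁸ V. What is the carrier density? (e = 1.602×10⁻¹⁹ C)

n ≈ 1.32×10²⁸ m⁻³

From V_H = IB/(n e t), n = IB/(V_H e t).
n = (0.729)(0.265)/((2.61×10⁻⁸)(1.602×10⁻¹⁹)(3.50×10⁻³)) ≈ 1.32×10²⁸ m⁻³.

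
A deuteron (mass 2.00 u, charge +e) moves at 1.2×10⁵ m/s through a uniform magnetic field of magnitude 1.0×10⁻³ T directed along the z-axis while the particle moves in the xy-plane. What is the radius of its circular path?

r ≈ 2.5 m

The magnetic force provides the centripetal force: |q|vB = mv²/r.
r = mv/(|q|B) = (3.322×10⁻²⁷)(1.2×10⁵)/((1.602×10⁻¹⁹)(1.0×10⁻³)) ≈ 2.5 m.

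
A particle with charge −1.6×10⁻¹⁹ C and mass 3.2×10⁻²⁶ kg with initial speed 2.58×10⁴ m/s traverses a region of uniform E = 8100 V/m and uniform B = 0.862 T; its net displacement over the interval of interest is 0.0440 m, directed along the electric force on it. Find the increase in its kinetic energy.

ΔKE ≈ 5.70×10⁻¹⁷ J

The magnetic force is always ⟂ v and does no work; only the electric force changes KE.
ΔKE = F_E · d = |q|E d = (1.6×10⁻¹⁹)(8100)(0.0440) ≈ 5.70×10⁻¹⁷ J.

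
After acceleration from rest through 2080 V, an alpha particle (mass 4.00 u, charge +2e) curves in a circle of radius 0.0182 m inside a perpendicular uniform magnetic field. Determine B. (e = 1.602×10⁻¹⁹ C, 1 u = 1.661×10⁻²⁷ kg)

B ≈ 0.510 T

v = √(2|q|V/m) = √(2·3.204×10⁻¹⁹·2080/6.644×10⁻²⁷) ≈ 4.479×10⁵ m/s.
B = mv/(|q|r) = (6.644×10⁻²⁷)(4.479×10⁵)/((3.204×10⁻¹⁹)(0.0182)) ≈ 0.510 T.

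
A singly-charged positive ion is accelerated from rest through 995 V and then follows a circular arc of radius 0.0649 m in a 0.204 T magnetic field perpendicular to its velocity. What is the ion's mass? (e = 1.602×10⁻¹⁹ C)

Combine |q|V = ½mv² and r = mv/(|q|B): eliminate v to get m = qB²r²/(2V).
m = (1.602×10⁻¹⁹)(0.204)²(0.0649)²/(2·995) ≈ 1.41×10⁻²⁶ kg.

m ≈ 1.41×10⁻²⁶ kg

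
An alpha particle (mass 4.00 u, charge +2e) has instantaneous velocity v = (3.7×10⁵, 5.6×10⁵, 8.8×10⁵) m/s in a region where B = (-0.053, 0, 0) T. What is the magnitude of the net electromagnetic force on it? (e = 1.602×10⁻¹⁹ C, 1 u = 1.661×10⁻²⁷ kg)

|F| ≈ 1.77×10⁻¹⁴ N

v×B = (0, -4.66×10⁴, 2.97×10⁴) N/C.
F = q v×B = (3.204×10⁻¹⁹ C)·(0, -4.66×10⁴, 2.97×10⁴) = (0, -1.49×10⁻¹⁴, 9.51×10⁻¹⁵) N.
|F| = 1.77×10⁻¹⁴ N.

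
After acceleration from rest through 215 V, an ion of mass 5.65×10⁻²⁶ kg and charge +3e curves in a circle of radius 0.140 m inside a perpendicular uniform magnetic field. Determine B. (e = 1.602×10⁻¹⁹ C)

v = √(2|q|V/m) = √(2·4.806×10⁻¹⁹·215/5.65×10⁻²⁶) ≈ 6.048×10⁴ m/s.
B = mv/(|q|r) = (5.65×10⁻²⁶)(6.048×10⁴)/((4.806×10⁻¹⁹)(0.140)) ≈ 0.0508 T.

B ≈ 0.0508 T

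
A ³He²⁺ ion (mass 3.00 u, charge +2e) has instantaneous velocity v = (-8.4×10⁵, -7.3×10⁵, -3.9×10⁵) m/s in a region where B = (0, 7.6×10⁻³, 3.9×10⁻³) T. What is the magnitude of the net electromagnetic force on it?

v×B = (117, 3280, -6380) N/C.
F = q v×B = (3.204×10⁻¹⁹ C)·(117, 3280, -6380) = (3.75×10⁻¹⁷, 1.05×10⁻¹⁵, -2.05×10⁻¹⁵) N.
|F| = 2.30×10⁻¹⁵ N.

|F| ≈ 2.30×10⁻¹⁵ N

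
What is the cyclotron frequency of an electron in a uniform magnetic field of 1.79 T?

f = |q|B/(2πm).
f = (1.602×10⁻¹⁹)(1.79)/(2π·9.109×10⁻³¹) ≈ 5.01×10¹⁰ Hz.

f ≈ 5.01×10¹⁰ Hz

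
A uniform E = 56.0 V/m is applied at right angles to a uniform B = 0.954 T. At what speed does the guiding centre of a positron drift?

v_d ≈ 58.7 m/s

The steady drift has the magnetic force balancing the electric force, so v_d = E/B.
v_d = 56.0/0.954 = 58.7 m/s.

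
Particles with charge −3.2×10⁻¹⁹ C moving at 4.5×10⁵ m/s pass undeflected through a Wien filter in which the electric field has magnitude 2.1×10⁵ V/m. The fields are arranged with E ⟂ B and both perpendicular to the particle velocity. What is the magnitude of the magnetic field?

Balance of forces in the selector: qE = qvB ⇒ B = E/v.
B = 2.1×10⁵/4.5×10⁵ = 0.47 T.

B = 0.47 T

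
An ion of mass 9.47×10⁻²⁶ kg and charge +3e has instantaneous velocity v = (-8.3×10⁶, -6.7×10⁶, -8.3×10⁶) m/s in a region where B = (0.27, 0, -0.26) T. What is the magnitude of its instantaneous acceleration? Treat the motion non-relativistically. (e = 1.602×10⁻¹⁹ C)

|a| ≈ 2.57×10¹³ m/s²

v×B = (1.74×10⁶, -4.40×10⁶, 1.81×10⁶) N/C.
F = q v×B = (4.806×10⁻¹⁹ C)·(1.74×10⁶, -4.40×10⁶, 1.81×10⁶) = (8.37×10⁻¹³, -2.11×10⁻¹², 8.69×10⁻¹³) N.
|a| = |F|/m = 2.434×10⁻¹²/9.47×10⁻²⁶ ≈ 2.57×10¹³ m/s².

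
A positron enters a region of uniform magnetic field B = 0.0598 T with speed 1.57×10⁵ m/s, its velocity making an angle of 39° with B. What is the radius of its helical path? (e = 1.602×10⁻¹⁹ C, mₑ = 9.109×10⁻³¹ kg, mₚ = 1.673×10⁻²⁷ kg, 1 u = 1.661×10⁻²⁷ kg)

v⊥ = v sinθ = 1.57×10⁵·sin39° ≈ 9.880×10⁴ m/s.
r = m v⊥/(|q|B) = (9.109×10⁻³¹)(9.880×10⁴)/((1.602×10⁻¹⁹)(0.0598)) ≈ 9.39×10⁻⁶ m.

r ≈ 9.39×10⁻⁶ m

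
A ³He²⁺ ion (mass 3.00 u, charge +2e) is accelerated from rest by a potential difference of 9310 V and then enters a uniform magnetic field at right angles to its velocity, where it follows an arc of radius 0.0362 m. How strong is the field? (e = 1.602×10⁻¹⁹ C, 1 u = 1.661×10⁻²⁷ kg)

v = √(2|q|V/m) = √(2·3.204×10⁻¹⁹·9310/4.983×10⁻²⁷) ≈ 1.094×10⁶ m/s.
B = mv/(|q|r) = (4.983×10⁻²⁷)(1.094×10⁶)/((3.204×10⁻¹⁹)(0.0362)) ≈ 0.470 T.

B ≈ 0.470 T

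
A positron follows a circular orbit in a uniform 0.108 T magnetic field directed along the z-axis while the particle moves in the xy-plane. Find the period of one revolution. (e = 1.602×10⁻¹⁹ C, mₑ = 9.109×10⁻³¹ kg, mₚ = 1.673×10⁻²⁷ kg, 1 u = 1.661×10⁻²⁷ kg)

T ≈ 3.31×10⁻¹⁰ s

The cyclotron period depends only on m, q, B: T = 2πm/(|q|B).
T = 2π(9.109×10⁻³¹)/((1.602×10⁻¹⁹)(0.108)) ≈ 3.31×10⁻¹⁰ s.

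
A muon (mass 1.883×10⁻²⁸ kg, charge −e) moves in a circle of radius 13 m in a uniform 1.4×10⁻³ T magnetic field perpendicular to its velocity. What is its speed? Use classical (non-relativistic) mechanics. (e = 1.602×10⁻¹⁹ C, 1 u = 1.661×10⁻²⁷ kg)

From |q|vB = mv²/r, v = |q|Br/m.
v = (1.602×10⁻¹⁹)(1.4×10⁻³)(13)/1.883×10⁻²⁸ ≈ 1.5×10⁷ m/s.

v ≈ 1.5×10⁷ m/s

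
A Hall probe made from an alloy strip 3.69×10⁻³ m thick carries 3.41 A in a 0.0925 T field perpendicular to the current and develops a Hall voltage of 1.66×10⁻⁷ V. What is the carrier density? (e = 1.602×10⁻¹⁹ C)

n ≈ 3.21×10²⁷ m⁻³

From V_H = IB/(n e t), n = IB/(V_H e t).
n = (3.41)(0.0925)/((1.66×10⁻⁷)(1.602×10⁻¹⁹)(3.69×10⁻³)) ≈ 3.21×10²⁷ m⁻³.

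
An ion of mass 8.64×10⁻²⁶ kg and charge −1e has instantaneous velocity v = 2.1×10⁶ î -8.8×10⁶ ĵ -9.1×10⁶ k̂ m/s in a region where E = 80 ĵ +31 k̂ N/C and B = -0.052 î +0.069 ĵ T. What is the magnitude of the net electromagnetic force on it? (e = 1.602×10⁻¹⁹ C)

v×B = (6.28×10⁵, 4.73×10⁵, -3.13×10⁵) N/C.
E + v×B = (6.28×10⁵, 4.73×10⁵, -3.13×10⁵) N/C.
F = q(E + v×B) = (−1.602×10⁻¹⁹ C)·(6.28×10⁵, 4.73×10⁵, -3.13×10⁵) = (-1.01×10⁻¹³, -7.58×10⁻¹⁴, 5.01×10⁻¹⁴) N.
|F| = 1.36×10⁻¹³ N.

|F| ≈ 1.36×10⁻¹³ N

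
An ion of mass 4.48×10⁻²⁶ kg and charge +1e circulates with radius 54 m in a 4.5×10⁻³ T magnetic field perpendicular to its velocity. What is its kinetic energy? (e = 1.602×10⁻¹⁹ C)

v = |q|Br/m, then KE = ½mv² = (qBr)²/(2m).
v = (1.602×10⁻¹⁹)(4.5×10⁻³)(54)/4.48×10⁻²⁶ ≈ 8.689×10⁵ m/s.
KE = ½(4.48×10⁻²⁶)(8.689×10⁵)² ≈ 1.7×10⁻¹⁴ J.

KE ≈ 1.7×10⁻¹⁴ J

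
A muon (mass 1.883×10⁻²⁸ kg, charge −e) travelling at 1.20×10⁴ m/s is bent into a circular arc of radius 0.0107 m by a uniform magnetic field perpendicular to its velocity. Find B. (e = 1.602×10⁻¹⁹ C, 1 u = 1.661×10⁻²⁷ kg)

B ≈ 1.32×10⁻³ T

From |q|vB = mv²/r, B = mv/(|q|r).
B = (1.883×10⁻²⁸)(1.20×10⁴)/((1.602×10⁻¹⁹)(0.0107)) ≈ 1.32×10⁻³ T.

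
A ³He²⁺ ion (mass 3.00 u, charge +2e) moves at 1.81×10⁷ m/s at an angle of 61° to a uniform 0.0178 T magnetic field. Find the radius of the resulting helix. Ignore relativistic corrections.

r ≈ 13.8 m

v⊥ = v sinθ = 1.81×10⁷·sin61° ≈ 1.583×10⁷ m/s.
r = m v⊥/(|q|B) = (4.983×10⁻²⁷)(1.583×10⁷)/((3.204×10⁻¹⁹)(0.0178)) ≈ 13.8 m.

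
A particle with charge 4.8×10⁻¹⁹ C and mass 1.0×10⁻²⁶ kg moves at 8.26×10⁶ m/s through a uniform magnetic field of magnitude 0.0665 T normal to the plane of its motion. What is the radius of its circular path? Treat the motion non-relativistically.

The magnetic force provides the centripetal force: |q|vB = mv²/r.
r = mv/(|q|B) = (1.0×10⁻²⁶)(8.26×10⁶)/((4.8×10⁻¹⁹)(0.0665)) ≈ 2.59 m.

r ≈ 2.59 m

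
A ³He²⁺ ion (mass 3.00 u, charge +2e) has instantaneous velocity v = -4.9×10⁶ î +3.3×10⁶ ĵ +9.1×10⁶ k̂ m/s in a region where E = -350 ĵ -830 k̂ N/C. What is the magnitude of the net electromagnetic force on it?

Only an electric field acts, so F = qE = (3.204×10⁻¹⁹ C)·(0, -350, -830) = (0, -1.12×10⁻¹⁶, -2.66×10⁻¹⁶) N.
|F| = 2.89×10⁻¹⁶ N.

|F| ≈ 2.89×10⁻¹⁶ N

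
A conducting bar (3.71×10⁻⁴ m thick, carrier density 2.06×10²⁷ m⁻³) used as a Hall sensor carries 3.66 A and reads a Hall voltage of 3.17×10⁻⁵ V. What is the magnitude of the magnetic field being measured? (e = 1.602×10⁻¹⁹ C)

From V_H = IB/(n e t), B = V_H n e t / I.
B = (3.17×10⁻⁵)(2.06×10²⁷)(1.602×10⁻¹⁹)(3.71×10⁻⁴)/3.66 ≈ 1.06 T.

B ≈ 1.06 T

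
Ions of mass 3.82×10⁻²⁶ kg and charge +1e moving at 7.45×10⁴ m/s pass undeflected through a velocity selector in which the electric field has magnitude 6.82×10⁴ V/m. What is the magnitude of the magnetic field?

B = 0.915 T

Balance of forces in the selector: qE = qvB ⇒ B = E/v.
B = 6.82×10⁴/7.45×10⁴ = 0.915 T.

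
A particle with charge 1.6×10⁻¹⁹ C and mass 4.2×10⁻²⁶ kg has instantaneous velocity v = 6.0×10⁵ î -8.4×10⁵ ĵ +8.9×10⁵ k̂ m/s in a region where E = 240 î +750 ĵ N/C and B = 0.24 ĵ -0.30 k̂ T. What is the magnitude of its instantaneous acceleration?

|a| ≈ 8.93×10¹¹ m/s²

v×B = (3.84×10⁴, 1.80×10⁵, 1.44×10⁵) N/C.
E + v×B = (3.86×10⁴, 1.81×10⁵, 1.44×10⁵) N/C.
F = q(E + v×B) = (1.6×10⁻¹⁹ C)·(3.86×10⁴, 1.81×10⁵, 1.44×10⁵) = (6.18×10⁻¹⁵, 2.89×10⁻¹⁴, 2.30×10⁻¹⁴) N.
|a| = |F|/m = 3.749×10⁻¹⁴/4.2×10⁻²⁶ ≈ 8.93×10¹¹ m/s².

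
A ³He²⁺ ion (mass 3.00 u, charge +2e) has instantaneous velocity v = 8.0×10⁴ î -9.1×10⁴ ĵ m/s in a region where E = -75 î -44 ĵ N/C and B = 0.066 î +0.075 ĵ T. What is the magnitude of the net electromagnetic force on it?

|F| ≈ 3.85×10⁻¹⁵ N

v×B = (0, 0, 1.20×10⁴) N/C.
E + v×B = (-75.0, -44.0, 1.20×10⁴) N/C.
F = q(E + v×B) = (3.204×10⁻¹⁹ C)·(-75.0, -44.0, 1.20×10⁴) = (-2.40×10⁻¹⁷, -1.41×10⁻¹⁷, 3.85×10⁻¹⁵) N.
|F| = 3.85×10⁻¹⁵ N.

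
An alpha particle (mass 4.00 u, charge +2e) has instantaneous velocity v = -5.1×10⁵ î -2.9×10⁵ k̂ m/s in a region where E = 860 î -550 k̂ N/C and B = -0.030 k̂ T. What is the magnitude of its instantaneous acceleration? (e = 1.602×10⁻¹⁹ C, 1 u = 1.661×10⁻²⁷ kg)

|a| ≈ 7.39×10¹¹ m/s²

v×B = (0, -1.53×10⁴, 0) N/C.
E + v×B = (860, -1.53×10⁴, -550) N/C.
F = q(E + v×B) = (3.204×10⁻¹⁹ C)·(860, -1.53×10⁴, -550) = (2.76×10⁻¹⁶, -4.90×10⁻¹⁵, -1.76×10⁻¹⁶) N.
|a| = |F|/m = 4.913×10⁻¹⁵/6.644×10⁻²⁷ ≈ 7.39×10¹¹ m/s².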